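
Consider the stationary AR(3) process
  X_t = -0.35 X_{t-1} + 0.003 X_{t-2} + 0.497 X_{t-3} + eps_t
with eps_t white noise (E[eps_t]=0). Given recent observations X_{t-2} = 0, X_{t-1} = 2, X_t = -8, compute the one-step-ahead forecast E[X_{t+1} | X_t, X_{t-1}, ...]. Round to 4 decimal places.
E[X_{t+1} \mid \mathcal F_t] = 2.8060

For an AR(p) model X_t = c + sum_i phi_i X_{t-i} + eps_t, the
one-step-ahead conditional mean is
  E[X_{t+1} | X_t, ...] = c + sum_i phi_i X_{t+1-i}.
Substitute known values:
  E[X_{t+1} | ...] = (-0.35) * (-8) + (0.003) * (2) + (0.497) * (0)
                   = 2.8060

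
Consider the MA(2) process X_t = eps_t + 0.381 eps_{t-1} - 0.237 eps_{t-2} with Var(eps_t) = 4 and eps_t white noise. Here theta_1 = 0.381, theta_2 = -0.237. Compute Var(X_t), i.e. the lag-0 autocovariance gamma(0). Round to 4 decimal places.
\gamma(0) = 4.8053

For an MA(q) process X_t = eps_t + sum_i theta_i eps_{t-i} with
Var(eps_t) = sigma^2, the variance is
  gamma(0) = sigma^2 * (1 + sum_i theta_i^2).
  sum_i theta_i^2 = (0.381)^2 + (-0.237)^2 = 0.145161 + 0.056169 = 0.20133.
  gamma(0) = 4 * (1 + 0.20133) = 4 * 1.20133 = 4.80532, which rounds to 4.8053.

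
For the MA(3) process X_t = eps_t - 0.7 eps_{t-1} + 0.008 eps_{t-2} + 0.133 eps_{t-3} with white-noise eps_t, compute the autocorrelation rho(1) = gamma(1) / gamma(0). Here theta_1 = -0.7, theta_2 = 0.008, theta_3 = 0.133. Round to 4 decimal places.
\rho(1) = -0.4673

For an MA(q) process with theta_0 = 1, the autocovariance is
  gamma(k) = sigma^2 * sum_{i=0..q-k} theta_i * theta_{i+k},
and rho(k) = gamma(k) / gamma(0). Sigma^2 cancels.
  numerator   = (1)*(-0.7) + (-0.7)*(0.008) + (0.008)*(0.133) = -0.704536.
  denominator = (1)^2 + (-0.7)^2 + (0.008)^2 + (0.133)^2 = 1.507753.
  rho(1) = -0.704536 / 1.507753 = -0.4673.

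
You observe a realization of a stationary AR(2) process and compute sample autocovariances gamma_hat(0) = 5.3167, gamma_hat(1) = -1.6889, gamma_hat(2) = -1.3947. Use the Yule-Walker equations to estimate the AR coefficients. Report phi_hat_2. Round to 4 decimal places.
\hat\phi_{2} = -0.4040

The Yule-Walker equations for an AR(p) process read, in matrix form,
  Gamma_p phi = r_p,   with   (Gamma_p)_{ij} = gamma(|i - j|),
                       (r_p)_i = gamma(i),   i,j = 1..p.
Substitute the sample gammas (Toeplitz matrix and right-hand side of size 2):
  Gamma_p = [[5.3167, -1.6889], [-1.6889, 5.3167]]
  r_p     = [-1.6889, -1.3947]
Written out:
  5.3167 phi_1 - 1.6889 phi_2 = -1.6889
  -1.6889 phi_1 + 5.3167 phi_2 = -1.3947
Solve by Cramer's rule:
  det = gamma(0)^2 - gamma(1)^2 = (5.3167)^2 - (-1.6889)^2 = 28.26729889 - 2.85238321 = 25.41491568
  phi_hat_1 = [gamma(1) gamma(0) - gamma(1) gamma(2)] / det = [(-1.6889)(5.3167) - (-1.6889)(-1.3947)] / 25.41491568 = -11.33488346 / 25.41491568 = -0.446
  phi_hat_2 = [gamma(0) gamma(2) - gamma(1)^2] / det = [(5.3167)(-1.3947) - (-1.6889)^2] / 25.41491568 = -10.2675847 / 25.41491568 = -0.404
So phi_hat = [-0.4460, -0.4040].
Therefore phi_hat_2 = -0.4040.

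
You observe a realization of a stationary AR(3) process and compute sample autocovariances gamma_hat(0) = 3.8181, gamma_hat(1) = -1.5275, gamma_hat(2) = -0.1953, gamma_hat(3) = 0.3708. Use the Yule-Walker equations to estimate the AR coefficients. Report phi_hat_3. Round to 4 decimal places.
\hat\phi_{3} = -0.0370

The Yule-Walker equations for an AR(p) process read, in matrix form,
  Gamma_p phi = r_p,   with   (Gamma_p)_{ij} = gamma(|i - j|),
                       (r_p)_i = gamma(i),   i,j = 1..p.
Substitute the sample gammas (Toeplitz matrix and right-hand side of size 3):
  Gamma_p = [[3.8181, -1.5275, -0.1953], [-1.5275, 3.8181, -1.5275], [-0.1953, -1.5275, 3.8181]]
  r_p     = [-1.5275, -0.1953, 0.3708]
Written out (R1..R3):
  (R1) 3.8181 phi_1 - 1.5275 phi_2 - 0.1953 phi_3 = -1.5275
  (R2) -1.5275 phi_1 + 3.8181 phi_2 - 1.5275 phi_3 = -0.1953
  (R3) -0.1953 phi_1 - 1.5275 phi_2 + 3.8181 phi_3 = 0.3708
Gaussian elimination:
  R2 <- R2 - (-1.5275/3.8181) R1 = R2 - (-0.400068) R1:  3.206996 phi_2 - 1.605633 phi_3 = -0.806404
  R3 <- R3 - (-0.1953/3.8181) R1 = R3 - (-0.051151) R1:  -1.605633 phi_2 + 3.80811 phi_3 = 0.292667
  R3 <- R3 - (-1.605633/3.206996) R2 = R3 - (-0.500666) R2:  3.004224 phi_3 = -0.111072
Back-substitution:
  phi_hat_3 = -0.111072 / 3.004224 = -0.036972
  phi_hat_2 = (-0.806404 - (-1.605633)(-0.036972)) / 3.206996 = -0.269962
  phi_hat_1 = (-1.5275 - (-1.5275)(-0.269962) - (-0.1953)(-0.036972)) / 3.8181 = -0.509962
So phi_hat = [-0.5100, -0.2700, -0.0370].
Therefore phi_hat_3 = -0.0370.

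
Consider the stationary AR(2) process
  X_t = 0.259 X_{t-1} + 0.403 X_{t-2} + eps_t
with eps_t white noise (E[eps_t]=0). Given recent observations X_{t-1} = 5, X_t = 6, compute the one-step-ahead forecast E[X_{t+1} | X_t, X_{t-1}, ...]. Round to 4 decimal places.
E[X_{t+1} \mid \mathcal F_t] = 3.5690

For an AR(p) model X_t = c + sum_i phi_i X_{t-i} + eps_t, the
one-step-ahead conditional mean is
  E[X_{t+1} | X_t, ...] = c + sum_i phi_i X_{t+1-i}.
Substitute known values:
  E[X_{t+1} | ...] = (0.259) * (6) + (0.403) * (5)
                   = 3.5690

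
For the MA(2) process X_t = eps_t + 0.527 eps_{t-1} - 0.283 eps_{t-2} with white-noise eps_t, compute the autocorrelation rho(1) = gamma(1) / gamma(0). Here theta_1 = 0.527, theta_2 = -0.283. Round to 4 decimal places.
\rho(1) = 0.2783

For an MA(q) process with theta_0 = 1, the autocovariance is
  gamma(k) = sigma^2 * sum_{i=0..q-k} theta_i * theta_{i+k},
and rho(k) = gamma(k) / gamma(0). Sigma^2 cancels.
  numerator   = (1)*(0.527) + (0.527)*(-0.283) = 0.377859.
  denominator = (1)^2 + (0.527)^2 + (-0.283)^2 = 1.357818.
  rho(1) = 0.377859 / 1.357818 = 0.2783.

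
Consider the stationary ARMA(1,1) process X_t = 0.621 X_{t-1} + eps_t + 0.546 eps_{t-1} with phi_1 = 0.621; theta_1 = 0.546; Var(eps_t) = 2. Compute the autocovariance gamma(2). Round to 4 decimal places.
\gamma(2) = 3.1592

Multiply the model equation by X_{t-k} and take expectations. With theta_0 = psi_0 = 1 and psi_j the MA(infinity) weights, this gives
  gamma(k) - sum_i phi_i gamma(k-i) = c_k,
  c_k = sigma^2 * sum_{j=k..q} theta_j psi_{j-k}   (c_k = 0 for k > q),
using gamma(-m) = gamma(m).
psi-weights needed (psi_j = theta_j + sum_i phi_i psi_{j-i}):
  psi_1 = theta_1 + phi_1 = 0.546 + (0.621) = 1.167
Right-hand sides:
  c_0 = sigma^2 (1 + theta_1 psi_1) = 2 * (1 + (0.546)(1.167)) = 2 * 1.637182 = 3.274364
  c_1 = sigma^2 theta_1 = 2 * (0.546) = 1.092
  c_2 = 0
Equations for k = 0 and k = 1 (AR order 1):
  gamma(0) = phi_1 gamma(1) + c_0
  gamma(1) = phi_1 gamma(0) + c_1
Substituting the second into the first: gamma(0) (1 - phi_1^2) = c_0 + phi_1 c_1, so
  gamma(0) = (c_0 + phi_1 c_1) / (1 - phi_1^2) = (3.274364 + (0.621)(1.092)) / (1 - (0.621)^2) = 3.952496 / 0.614359 = 6.433528.
  gamma(1) = phi_1 gamma(0) + c_1 = (0.621)(6.433528) + (1.092) = 5.087221.
For k = 2 (> q): gamma(2) = phi_1 gamma(1) = (0.621)(5.087221) = 3.159164.
Therefore gamma(2) = 3.1592 (to 4 decimal places).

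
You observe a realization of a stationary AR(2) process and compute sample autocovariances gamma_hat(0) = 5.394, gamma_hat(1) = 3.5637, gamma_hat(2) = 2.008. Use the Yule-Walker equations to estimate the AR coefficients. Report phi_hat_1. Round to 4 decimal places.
\hat\phi_{1} = 0.7360

The Yule-Walker equations for an AR(p) process read, in matrix form,
  Gamma_p phi = r_p,   with   (Gamma_p)_{ij} = gamma(|i - j|),
                       (r_p)_i = gamma(i),   i,j = 1..p.
Substitute the sample gammas (Toeplitz matrix and right-hand side of size 2):
  Gamma_p = [[5.394, 3.5637], [3.5637, 5.394]]
  r_p     = [3.5637, 2.008]
Written out:
  5.394 phi_1 + 3.5637 phi_2 = 3.5637
  3.5637 phi_1 + 5.394 phi_2 = 2.008
Solve by Cramer's rule:
  det = gamma(0)^2 - gamma(1)^2 = (5.394)^2 - (3.5637)^2 = 29.095236 - 12.69995769 = 16.39527831
  phi_hat_1 = [gamma(1) gamma(0) - gamma(1) gamma(2)] / det = [(3.5637)(5.394) - (3.5637)(2.008)] / 16.39527831 = 12.0666882 / 16.39527831 = 0.736
  phi_hat_2 = [gamma(0) gamma(2) - gamma(1)^2] / det = [(5.394)(2.008) - (3.5637)^2] / 16.39527831 = -1.86880569 / 16.39527831 = -0.114
So phi_hat = [0.7360, -0.1140].
Therefore phi_hat_1 = 0.7360.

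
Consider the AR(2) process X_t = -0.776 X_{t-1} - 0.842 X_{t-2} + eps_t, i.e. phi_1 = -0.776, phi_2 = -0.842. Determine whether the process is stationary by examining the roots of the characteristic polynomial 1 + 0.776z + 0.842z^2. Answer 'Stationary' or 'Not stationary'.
\text{Stationary}

The AR(p) characteristic polynomial is P(z) = 1 + 0.776z + 0.842z^2.
Stationarity requires all roots to lie outside the unit circle, i.e. |z| > 1 for every root.
Set 1 + (0.776) z + (0.842) z^2 = 0, i.e. a z^2 + b z + c = 0 with a = 0.842, b = 0.776, c = 1.
Discriminant D = b^2 - 4ac = (0.776)^2 - 4*(0.842)*1 = 0.602176 - (3.368) = -2.765824.
D < 0, so the roots are the complex-conjugate pair z = (-b +/- i sqrt(-D)) / (2a) = -0.4608 +/- 0.9876i.
For a conjugate pair |z|^2 = z * conj(z) = (product of roots) = c/a = 1/(0.842) = 1.187648, so |z| = sqrt(1.187648) = 1.0898 for both roots.
Moduli of all roots: 1.0898, 1.0898.
All moduli strictly greater than 1? Yes.
Verdict: Stationary.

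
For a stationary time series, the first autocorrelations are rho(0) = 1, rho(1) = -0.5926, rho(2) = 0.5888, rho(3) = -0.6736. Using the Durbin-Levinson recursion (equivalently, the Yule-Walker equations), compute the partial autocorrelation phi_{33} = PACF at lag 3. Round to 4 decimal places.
\phi_{33} = -0.4191

The PACF at lag k is phi_{kk}, the last component of the solution
to the Yule-Walker system G_k phi = r_k where
  (G_k)_{ij} = rho(|i - j|), (r_k)_i = rho(i), i,j = 1..k.
Equivalently, Durbin-Levinson gives phi_{kk} iteratively:
  phi_{11} = rho(1)
  phi_{kk} = [rho(k) - sum_{j=1..k-1} phi_{k-1,j} rho(k-j)]
            / [1 - sum_{j=1..k-1} phi_{k-1,j} rho(j)],
  phi_{k,j} = phi_{k-1,j} - phi_{kk} phi_{k-1,k-j},  j = 1..k-1.
Step k = 1:
  phi_11 = rho(1) = -0.5926.
Step k = 2:
  phi_22 = [rho(2) - phi_11 rho(1)] / [1 - phi_11 rho(1)] = [0.5888 - (-0.5926)(-0.5926)] / [1 - (-0.5926)(-0.5926)]
         = 0.23762524 / 0.64882524 = 0.366239.
  Update: phi_21 = phi_11 - phi_22 phi_11 = -0.5926 - (0.366239)(-0.5926) = -0.375567.
Step k = 3:
  phi_33 = [rho(3) - phi_21 rho(2) - phi_22 rho(1)] / [1 - phi_21 rho(1) - phi_22 rho(2)]
    numerator   = -0.6736 - (-0.375567)(0.5888) - (0.366239)(-0.5926) = -0.23543301
    denominator = 1 - (-0.375567)(-0.5926) - (0.366239)(0.5888) = 0.56179756
  phi_33 = -0.23543301 / 0.56179756 = -0.4191.
Therefore phi_{33} = -0.4191.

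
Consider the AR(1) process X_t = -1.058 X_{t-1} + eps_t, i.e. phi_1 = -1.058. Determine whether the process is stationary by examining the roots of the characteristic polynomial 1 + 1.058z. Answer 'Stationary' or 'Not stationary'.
\text{Not stationary}

The AR(p) characteristic polynomial is P(z) = 1 + 1.058z.
Stationarity requires all roots to lie outside the unit circle, i.e. |z| > 1 for every root.
This is linear in z: 1 + (1.058) z = 0  =>  z = -1/(1.058) = -0.94518,  |z| = 0.94518.
Moduli of all roots: 0.9452.
All moduli strictly greater than 1? No.
Verdict: Not stationary.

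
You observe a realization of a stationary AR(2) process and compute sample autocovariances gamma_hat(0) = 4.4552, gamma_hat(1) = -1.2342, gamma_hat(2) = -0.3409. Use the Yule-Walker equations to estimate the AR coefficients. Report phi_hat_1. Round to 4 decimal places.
\hat\phi_{1} = -0.3230

The Yule-Walker equations for an AR(p) process read, in matrix form,
  Gamma_p phi = r_p,   with   (Gamma_p)_{ij} = gamma(|i - j|),
                       (r_p)_i = gamma(i),   i,j = 1..p.
Substitute the sample gammas (Toeplitz matrix and right-hand side of size 2):
  Gamma_p = [[4.4552, -1.2342], [-1.2342, 4.4552]]
  r_p     = [-1.2342, -0.3409]
Written out:
  4.4552 phi_1 - 1.2342 phi_2 = -1.2342
  -1.2342 phi_1 + 4.4552 phi_2 = -0.3409
Solve by Cramer's rule:
  det = gamma(0)^2 - gamma(1)^2 = (4.4552)^2 - (-1.2342)^2 = 19.84880704 - 1.52324964 = 18.3255574
  phi_hat_1 = [gamma(1) gamma(0) - gamma(1) gamma(2)] / det = [(-1.2342)(4.4552) - (-1.2342)(-0.3409)] / 18.3255574 = -5.91934662 / 18.3255574 = -0.323
  phi_hat_2 = [gamma(0) gamma(2) - gamma(1)^2] / det = [(4.4552)(-0.3409) - (-1.2342)^2] / 18.3255574 = -3.04202732 / 18.3255574 = -0.166
So phi_hat = [-0.3230, -0.1660].
Therefore phi_hat_1 = -0.3230.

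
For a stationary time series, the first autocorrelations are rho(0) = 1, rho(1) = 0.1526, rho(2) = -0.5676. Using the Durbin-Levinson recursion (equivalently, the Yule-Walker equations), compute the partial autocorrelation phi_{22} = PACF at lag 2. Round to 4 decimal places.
\phi_{22} = -0.6050

The PACF at lag k is phi_{kk}, the last component of the solution
to the Yule-Walker system G_k phi = r_k where
  (G_k)_{ij} = rho(|i - j|), (r_k)_i = rho(i), i,j = 1..k.
Equivalently, Durbin-Levinson gives phi_{kk} iteratively:
  phi_{11} = rho(1)
  phi_{kk} = [rho(k) - sum_{j=1..k-1} phi_{k-1,j} rho(k-j)]
            / [1 - sum_{j=1..k-1} phi_{k-1,j} rho(j)],
  phi_{k,j} = phi_{k-1,j} - phi_{kk} phi_{k-1,k-j},  j = 1..k-1.
Step k = 1:
  phi_11 = rho(1) = 0.1526.
Step k = 2:
  phi_22 = [rho(2) - phi_11 rho(1)] / [1 - phi_11 rho(1)] = [-0.5676 - (0.1526)(0.1526)] / [1 - (0.1526)(0.1526)]
         = -0.59088676 / 0.97671324 = -0.605.
Therefore phi_{22} = -0.6050.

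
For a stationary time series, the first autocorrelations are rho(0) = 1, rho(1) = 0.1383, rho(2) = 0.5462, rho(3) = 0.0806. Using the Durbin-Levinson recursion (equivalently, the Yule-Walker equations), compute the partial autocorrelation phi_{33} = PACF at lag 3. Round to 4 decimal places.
\phi_{33} = -0.0411

The PACF at lag k is phi_{kk}, the last component of the solution
to the Yule-Walker system G_k phi = r_k where
  (G_k)_{ij} = rho(|i - j|), (r_k)_i = rho(i), i,j = 1..k.
Equivalently, Durbin-Levinson gives phi_{kk} iteratively:
  phi_{11} = rho(1)
  phi_{kk} = [rho(k) - sum_{j=1..k-1} phi_{k-1,j} rho(k-j)]
            / [1 - sum_{j=1..k-1} phi_{k-1,j} rho(j)],
  phi_{k,j} = phi_{k-1,j} - phi_{kk} phi_{k-1,k-j},  j = 1..k-1.
Step k = 1:
  phi_11 = rho(1) = 0.1383.
Step k = 2:
  phi_22 = [rho(2) - phi_11 rho(1)] / [1 - phi_11 rho(1)] = [0.5462 - (0.1383)(0.1383)] / [1 - (0.1383)(0.1383)]
         = 0.52707311 / 0.98087311 = 0.537351.
  Update: phi_21 = phi_11 - phi_22 phi_11 = 0.1383 - (0.537351)(0.1383) = 0.063984.
Step k = 3:
  phi_33 = [rho(3) - phi_21 rho(2) - phi_22 rho(1)] / [1 - phi_21 rho(1) - phi_22 rho(2)]
    numerator   = 0.0806 - (0.063984)(0.5462) - (0.537351)(0.1383) = -0.0286639
    denominator = 1 - (0.063984)(0.1383) - (0.537351)(0.5462) = 0.69764987
  phi_33 = -0.0286639 / 0.69764987 = -0.0411.
Therefore phi_{33} = -0.0411.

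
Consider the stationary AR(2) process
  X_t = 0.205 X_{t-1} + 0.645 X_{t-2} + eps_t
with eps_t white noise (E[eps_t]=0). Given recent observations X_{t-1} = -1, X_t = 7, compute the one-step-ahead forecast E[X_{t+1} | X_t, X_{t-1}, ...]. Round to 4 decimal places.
E[X_{t+1} \mid \mathcal F_t] = 0.7900

For an AR(p) model X_t = c + sum_i phi_i X_{t-i} + eps_t, the
one-step-ahead conditional mean is
  E[X_{t+1} | X_t, ...] = c + sum_i phi_i X_{t+1-i}.
Substitute known values:
  E[X_{t+1} | ...] = (0.205) * (7) + (0.645) * (-1)
                   = 0.7900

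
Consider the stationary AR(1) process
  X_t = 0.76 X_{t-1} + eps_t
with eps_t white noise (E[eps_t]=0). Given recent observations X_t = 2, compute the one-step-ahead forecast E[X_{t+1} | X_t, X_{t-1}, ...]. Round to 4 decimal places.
E[X_{t+1} \mid \mathcal F_t] = 1.5200

For an AR(p) model X_t = c + sum_i phi_i X_{t-i} + eps_t, the
one-step-ahead conditional mean is
  E[X_{t+1} | X_t, ...] = c + sum_i phi_i X_{t+1-i}.
Substitute known values:
  E[X_{t+1} | ...] = (0.76) * (2)
                   = 1.5200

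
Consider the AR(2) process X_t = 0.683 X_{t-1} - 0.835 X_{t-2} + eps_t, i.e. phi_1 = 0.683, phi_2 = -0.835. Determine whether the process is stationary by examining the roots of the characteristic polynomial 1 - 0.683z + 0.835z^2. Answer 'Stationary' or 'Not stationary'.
\text{Stationary}

The AR(p) characteristic polynomial is P(z) = 1 - 0.683z + 0.835z^2.
Stationarity requires all roots to lie outside the unit circle, i.e. |z| > 1 for every root.
Set 1 + (-0.683) z + (0.835) z^2 = 0, i.e. a z^2 + b z + c = 0 with a = 0.835, b = -0.683, c = 1.
Discriminant D = b^2 - 4ac = (-0.683)^2 - 4*(0.835)*1 = 0.466489 - (3.34) = -2.873511.
D < 0, so the roots are the complex-conjugate pair z = (-b +/- i sqrt(-D)) / (2a) = 0.409 +/- 1.0151i.
For a conjugate pair |z|^2 = z * conj(z) = (product of roots) = c/a = 1/(0.835) = 1.197605, so |z| = sqrt(1.197605) = 1.0944 for both roots.
Moduli of all roots: 1.0944, 1.0944.
All moduli strictly greater than 1? Yes.
Verdict: Stationary.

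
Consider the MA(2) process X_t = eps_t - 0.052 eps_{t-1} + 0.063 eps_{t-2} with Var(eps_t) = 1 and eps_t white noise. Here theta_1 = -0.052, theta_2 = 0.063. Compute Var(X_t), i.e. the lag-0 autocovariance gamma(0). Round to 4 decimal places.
\gamma(0) = 1.0067

For an MA(q) process X_t = eps_t + sum_i theta_i eps_{t-i} with
Var(eps_t) = sigma^2, the variance is
  gamma(0) = sigma^2 * (1 + sum_i theta_i^2).
  sum_i theta_i^2 = (-0.052)^2 + (0.063)^2 = 0.002704 + 0.003969 = 0.006673.
  gamma(0) = 1 * (1 + 0.006673) = 1 * 1.006673 = 1.006673, which rounds to 1.0067.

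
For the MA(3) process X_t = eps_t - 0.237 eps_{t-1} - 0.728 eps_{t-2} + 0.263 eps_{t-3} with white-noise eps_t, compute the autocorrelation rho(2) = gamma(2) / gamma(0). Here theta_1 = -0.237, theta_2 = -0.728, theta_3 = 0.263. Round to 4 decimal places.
\rho(2) = -0.4774

For an MA(q) process with theta_0 = 1, the autocovariance is
  gamma(k) = sigma^2 * sum_{i=0..q-k} theta_i * theta_{i+k},
and rho(k) = gamma(k) / gamma(0). Sigma^2 cancels.
  numerator   = (1)*(-0.728) + (-0.237)*(0.263) = -0.790331.
  denominator = (1)^2 + (-0.237)^2 + (-0.728)^2 + (0.263)^2 = 1.655322.
  rho(2) = -0.790331 / 1.655322 = -0.4774.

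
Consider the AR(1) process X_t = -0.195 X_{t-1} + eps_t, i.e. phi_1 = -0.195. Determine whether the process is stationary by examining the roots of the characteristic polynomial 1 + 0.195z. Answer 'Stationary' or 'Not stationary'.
\text{Stationary}

The AR(p) characteristic polynomial is P(z) = 1 + 0.195z.
Stationarity requires all roots to lie outside the unit circle, i.e. |z| > 1 for every root.
This is linear in z: 1 + (0.195) z = 0  =>  z = -1/(0.195) = -5.128205,  |z| = 5.128205.
Moduli of all roots: 5.1282.
All moduli strictly greater than 1? Yes.
Verdict: Stationary.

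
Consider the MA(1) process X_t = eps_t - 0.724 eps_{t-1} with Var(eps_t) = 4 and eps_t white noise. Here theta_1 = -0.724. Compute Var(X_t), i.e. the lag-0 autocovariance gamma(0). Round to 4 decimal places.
\gamma(0) = 6.0967

For an MA(q) process X_t = eps_t + sum_i theta_i eps_{t-i} with
Var(eps_t) = sigma^2, the variance is
  gamma(0) = sigma^2 * (1 + sum_i theta_i^2).
  sum_i theta_i^2 = (-0.724)^2 = 0.524176.
  gamma(0) = 4 * (1 + 0.524176) = 4 * 1.524176 = 6.096704, which rounds to 6.0967.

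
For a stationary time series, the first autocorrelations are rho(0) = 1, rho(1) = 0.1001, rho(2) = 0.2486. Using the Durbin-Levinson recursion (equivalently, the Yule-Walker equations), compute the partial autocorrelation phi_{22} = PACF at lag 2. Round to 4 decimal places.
\phi_{22} = 0.2410

The PACF at lag k is phi_{kk}, the last component of the solution
to the Yule-Walker system G_k phi = r_k where
  (G_k)_{ij} = rho(|i - j|), (r_k)_i = rho(i), i,j = 1..k.
Equivalently, Durbin-Levinson gives phi_{kk} iteratively:
  phi_{11} = rho(1)
  phi_{kk} = [rho(k) - sum_{j=1..k-1} phi_{k-1,j} rho(k-j)]
            / [1 - sum_{j=1..k-1} phi_{k-1,j} rho(j)],
  phi_{k,j} = phi_{k-1,j} - phi_{kk} phi_{k-1,k-j},  j = 1..k-1.
Step k = 1:
  phi_11 = rho(1) = 0.1001.
Step k = 2:
  phi_22 = [rho(2) - phi_11 rho(1)] / [1 - phi_11 rho(1)] = [0.2486 - (0.1001)(0.1001)] / [1 - (0.1001)(0.1001)]
         = 0.23857999 / 0.98997999 = 0.241.
Therefore phi_{22} = 0.2410.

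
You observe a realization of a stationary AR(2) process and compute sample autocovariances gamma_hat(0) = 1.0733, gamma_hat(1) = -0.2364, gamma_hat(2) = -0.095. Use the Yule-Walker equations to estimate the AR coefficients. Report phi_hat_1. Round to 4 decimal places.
\hat\phi_{1} = -0.2520

The Yule-Walker equations for an AR(p) process read, in matrix form,
  Gamma_p phi = r_p,   with   (Gamma_p)_{ij} = gamma(|i - j|),
                       (r_p)_i = gamma(i),   i,j = 1..p.
Substitute the sample gammas (Toeplitz matrix and right-hand side of size 2):
  Gamma_p = [[1.0733, -0.2364], [-0.2364, 1.0733]]
  r_p     = [-0.2364, -0.095]
Written out:
  1.0733 phi_1 - 0.2364 phi_2 = -0.2364
  -0.2364 phi_1 + 1.0733 phi_2 = -0.095
Solve by Cramer's rule:
  det = gamma(0)^2 - gamma(1)^2 = (1.0733)^2 - (-0.2364)^2 = 1.15197289 - 0.05588496 = 1.09608793
  phi_hat_1 = [gamma(1) gamma(0) - gamma(1) gamma(2)] / det = [(-0.2364)(1.0733) - (-0.2364)(-0.095)] / 1.09608793 = -0.27618612 / 1.09608793 = -0.252
  phi_hat_2 = [gamma(0) gamma(2) - gamma(1)^2] / det = [(1.0733)(-0.095) - (-0.2364)^2] / 1.09608793 = -0.15784846 / 1.09608793 = -0.144
So phi_hat = [-0.2520, -0.1440].
Therefore phi_hat_1 = -0.2520.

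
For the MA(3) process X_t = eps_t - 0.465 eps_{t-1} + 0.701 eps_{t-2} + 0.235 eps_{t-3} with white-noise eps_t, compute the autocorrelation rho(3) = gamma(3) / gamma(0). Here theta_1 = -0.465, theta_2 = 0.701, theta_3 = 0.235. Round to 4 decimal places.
\rho(3) = 0.1333

For an MA(q) process with theta_0 = 1, the autocovariance is
  gamma(k) = sigma^2 * sum_{i=0..q-k} theta_i * theta_{i+k},
and rho(k) = gamma(k) / gamma(0). Sigma^2 cancels.
  numerator   = (1)*(0.235) = 0.235.
  denominator = (1)^2 + (-0.465)^2 + (0.701)^2 + (0.235)^2 = 1.762851.
  rho(3) = 0.235 / 1.762851 = 0.1333.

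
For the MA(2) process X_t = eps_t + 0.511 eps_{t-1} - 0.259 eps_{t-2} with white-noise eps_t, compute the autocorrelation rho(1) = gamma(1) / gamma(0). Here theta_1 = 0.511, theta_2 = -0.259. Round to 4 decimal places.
\rho(1) = 0.2851

For an MA(q) process with theta_0 = 1, the autocovariance is
  gamma(k) = sigma^2 * sum_{i=0..q-k} theta_i * theta_{i+k},
and rho(k) = gamma(k) / gamma(0). Sigma^2 cancels.
  numerator   = (1)*(0.511) + (0.511)*(-0.259) = 0.378651.
  denominator = (1)^2 + (0.511)^2 + (-0.259)^2 = 1.328202.
  rho(1) = 0.378651 / 1.328202 = 0.2851.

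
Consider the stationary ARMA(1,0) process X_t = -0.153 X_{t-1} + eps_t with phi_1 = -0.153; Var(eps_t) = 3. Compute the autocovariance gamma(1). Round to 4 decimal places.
\gamma(1) = -0.4700

Multiply the model equation by X_{t-k} and take expectations. With theta_0 = psi_0 = 1 and psi_j the MA(infinity) weights, this gives
  gamma(k) - sum_i phi_i gamma(k-i) = c_k,
  c_k = sigma^2 * sum_{j=k..q} theta_j psi_{j-k}   (c_k = 0 for k > q),
using gamma(-m) = gamma(m).
Pure AR (q = 0): c_0 = sigma^2 = 3, c_k = 0 for k >= 1.
Equations for k = 0 and k = 1 (AR order 1):
  gamma(0) = phi_1 gamma(1) + c_0
  gamma(1) = phi_1 gamma(0) + c_1
Substituting the second into the first: gamma(0) (1 - phi_1^2) = c_0 + phi_1 c_1, so
  gamma(0) = c_0 / (1 - phi_1^2) = 3 / (1 - (-0.153)^2) = 3 / 0.976591 = 3.07191.
  gamma(1) = phi_1 gamma(0) = (-0.153)(3.07191) = -0.470002.
Therefore gamma(1) = -0.4700 (to 4 decimal places).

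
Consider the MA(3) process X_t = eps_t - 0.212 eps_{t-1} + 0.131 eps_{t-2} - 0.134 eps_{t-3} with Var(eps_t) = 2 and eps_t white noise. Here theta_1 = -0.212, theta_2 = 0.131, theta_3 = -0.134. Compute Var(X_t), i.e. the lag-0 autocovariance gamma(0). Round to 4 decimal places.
\gamma(0) = 2.1601

For an MA(q) process X_t = eps_t + sum_i theta_i eps_{t-i} with
Var(eps_t) = sigma^2, the variance is
  gamma(0) = sigma^2 * (1 + sum_i theta_i^2).
  sum_i theta_i^2 = (-0.212)^2 + (0.131)^2 + (-0.134)^2 = 0.044944 + 0.017161 + 0.017956 = 0.080061.
  gamma(0) = 2 * (1 + 0.080061) = 2 * 1.080061 = 2.160122, which rounds to 2.1601.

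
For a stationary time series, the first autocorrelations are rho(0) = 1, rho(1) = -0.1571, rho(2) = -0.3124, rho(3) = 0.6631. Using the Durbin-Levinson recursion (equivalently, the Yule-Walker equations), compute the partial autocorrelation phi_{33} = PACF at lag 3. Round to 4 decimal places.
\phi_{33} = 0.6320

The PACF at lag k is phi_{kk}, the last component of the solution
to the Yule-Walker system G_k phi = r_k where
  (G_k)_{ij} = rho(|i - j|), (r_k)_i = rho(i), i,j = 1..k.
Equivalently, Durbin-Levinson gives phi_{kk} iteratively:
  phi_{11} = rho(1)
  phi_{kk} = [rho(k) - sum_{j=1..k-1} phi_{k-1,j} rho(k-j)]
            / [1 - sum_{j=1..k-1} phi_{k-1,j} rho(j)],
  phi_{k,j} = phi_{k-1,j} - phi_{kk} phi_{k-1,k-j},  j = 1..k-1.
Step k = 1:
  phi_11 = rho(1) = -0.1571.
Step k = 2:
  phi_22 = [rho(2) - phi_11 rho(1)] / [1 - phi_11 rho(1)] = [-0.3124 - (-0.1571)(-0.1571)] / [1 - (-0.1571)(-0.1571)]
         = -0.33708041 / 0.97531959 = -0.34561.
  Update: phi_21 = phi_11 - phi_22 phi_11 = -0.1571 - (-0.34561)(-0.1571) = -0.211395.
Step k = 3:
  phi_33 = [rho(3) - phi_21 rho(2) - phi_22 rho(1)] / [1 - phi_21 rho(1) - phi_22 rho(2)]
    numerator   = 0.6631 - (-0.211395)(-0.3124) - (-0.34561)(-0.1571) = 0.54276472
    denominator = 1 - (-0.211395)(-0.1571) - (-0.34561)(-0.3124) = 0.85882116
  phi_33 = 0.54276472 / 0.85882116 = 0.632.
Therefore phi_{33} = 0.6320.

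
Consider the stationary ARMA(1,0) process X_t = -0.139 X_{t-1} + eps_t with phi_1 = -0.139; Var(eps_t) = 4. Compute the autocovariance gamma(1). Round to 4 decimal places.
\gamma(1) = -0.5670

Multiply the model equation by X_{t-k} and take expectations. With theta_0 = psi_0 = 1 and psi_j the MA(infinity) weights, this gives
  gamma(k) - sum_i phi_i gamma(k-i) = c_k,
  c_k = sigma^2 * sum_{j=k..q} theta_j psi_{j-k}   (c_k = 0 for k > q),
using gamma(-m) = gamma(m).
Pure AR (q = 0): c_0 = sigma^2 = 4, c_k = 0 for k >= 1.
Equations for k = 0 and k = 1 (AR order 1):
  gamma(0) = phi_1 gamma(1) + c_0
  gamma(1) = phi_1 gamma(0) + c_1
Substituting the second into the first: gamma(0) (1 - phi_1^2) = c_0 + phi_1 c_1, so
  gamma(0) = c_0 / (1 - phi_1^2) = 4 / (1 - (-0.139)^2) = 4 / 0.980679 = 4.078807.
  gamma(1) = phi_1 gamma(0) = (-0.139)(4.078807) = -0.566954.
Therefore gamma(1) = -0.5670 (to 4 decimal places).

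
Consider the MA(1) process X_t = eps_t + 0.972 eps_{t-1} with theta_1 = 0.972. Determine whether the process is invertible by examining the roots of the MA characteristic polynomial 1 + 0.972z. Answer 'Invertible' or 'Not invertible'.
\text{Invertible}

The MA(q) characteristic polynomial is P(z) = 1 + 0.972z.
Invertibility requires all roots to lie outside the unit circle, i.e. |z| > 1 for every root.
This is linear in z: 1 + (0.972) z = 0  =>  z = -1/(0.972) = -1.028807,  |z| = 1.028807.
Moduli of all roots: 1.0288.
All moduli strictly greater than 1? Yes.
Verdict: Invertible.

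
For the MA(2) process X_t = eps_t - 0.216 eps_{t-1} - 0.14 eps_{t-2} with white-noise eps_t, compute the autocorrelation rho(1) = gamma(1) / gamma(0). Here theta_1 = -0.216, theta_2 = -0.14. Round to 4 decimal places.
\rho(1) = -0.1742

For an MA(q) process with theta_0 = 1, the autocovariance is
  gamma(k) = sigma^2 * sum_{i=0..q-k} theta_i * theta_{i+k},
and rho(k) = gamma(k) / gamma(0). Sigma^2 cancels.
  numerator   = (1)*(-0.216) + (-0.216)*(-0.14) = -0.18576.
  denominator = (1)^2 + (-0.216)^2 + (-0.14)^2 = 1.066256.
  rho(1) = -0.18576 / 1.066256 = -0.1742.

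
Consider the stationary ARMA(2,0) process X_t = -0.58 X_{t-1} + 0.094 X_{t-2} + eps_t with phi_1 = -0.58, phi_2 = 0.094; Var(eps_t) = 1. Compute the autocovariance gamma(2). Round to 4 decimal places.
\gamma(2) = 0.7954

Multiply the model equation by X_{t-k} and take expectations. With theta_0 = psi_0 = 1 and psi_j the MA(infinity) weights, this gives
  gamma(k) - sum_i phi_i gamma(k-i) = c_k,
  c_k = sigma^2 * sum_{j=k..q} theta_j psi_{j-k}   (c_k = 0 for k > q),
using gamma(-m) = gamma(m).
Pure AR (q = 0): c_0 = sigma^2 = 1, c_k = 0 for k >= 1.
Equations for k = 0, 1, 2 (AR order 2, c_2 = 0):
  (E0) gamma(0) = phi_1 gamma(1) + phi_2 gamma(2) + c_0
  (E1) gamma(1) = phi_1 gamma(0) + phi_2 gamma(1) + c_1
  (E2) gamma(2) = phi_1 gamma(1) + phi_2 gamma(0)
From (E1): gamma(1) = A gamma(0) + B with
  A = phi_1 / (1 - phi_2) = -0.58 / 0.906 = -0.640177,   B = c_1 / (1 - phi_2) = 0 / 0.906 = 0.
Insert (E2) into (E0): gamma(0) (1 - phi_2^2) = phi_1 (1 + phi_2) gamma(1) + c_0.
  phi_1 (1 + phi_2) = (-0.58)(1.094) = -0.63452,   1 - phi_2^2 = 0.991164.
Replace gamma(1) by A gamma(0) + B and collect gamma(0):
  gamma(0) [0.991164 - (-0.63452)(-0.640177)] = c_0 = 1
  gamma(0) * 0.584959 = 1
  gamma(0) = 1 / 0.584959 = 1.709521.
  gamma(1) = A gamma(0) = (-0.640177)(1.709521) = -1.094395.
  gamma(2) = phi_1 gamma(1) + phi_2 gamma(0) = (-0.58)(-1.094395) + (0.094)(1.709521) = 0.795444.
Therefore gamma(2) = 0.7954 (to 4 decimal places).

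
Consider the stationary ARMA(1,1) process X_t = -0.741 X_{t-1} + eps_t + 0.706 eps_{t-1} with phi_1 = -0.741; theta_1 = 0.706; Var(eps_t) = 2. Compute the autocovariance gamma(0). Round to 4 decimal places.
\gamma(0) = 2.0054

Multiply the model equation by X_{t-k} and take expectations. With theta_0 = psi_0 = 1 and psi_j the MA(infinity) weights, this gives
  gamma(k) - sum_i phi_i gamma(k-i) = c_k,
  c_k = sigma^2 * sum_{j=k..q} theta_j psi_{j-k}   (c_k = 0 for k > q),
using gamma(-m) = gamma(m).
psi-weights needed (psi_j = theta_j + sum_i phi_i psi_{j-i}):
  psi_1 = theta_1 + phi_1 = 0.706 + (-0.741) = -0.035
Right-hand sides:
  c_0 = sigma^2 (1 + theta_1 psi_1) = 2 * (1 + (0.706)(-0.035)) = 2 * 0.97529 = 1.95058
  c_1 = sigma^2 theta_1 = 2 * (0.706) = 1.412
  c_2 = 0
Equations for k = 0 and k = 1 (AR order 1):
  gamma(0) = phi_1 gamma(1) + c_0
  gamma(1) = phi_1 gamma(0) + c_1
Substituting the second into the first: gamma(0) (1 - phi_1^2) = c_0 + phi_1 c_1, so
  gamma(0) = (c_0 + phi_1 c_1) / (1 - phi_1^2) = (1.95058 + (-0.741)(1.412)) / (1 - (-0.741)^2) = 0.904288 / 0.450919 = 2.005433.
Therefore gamma(0) = 2.0054 (to 4 decimal places).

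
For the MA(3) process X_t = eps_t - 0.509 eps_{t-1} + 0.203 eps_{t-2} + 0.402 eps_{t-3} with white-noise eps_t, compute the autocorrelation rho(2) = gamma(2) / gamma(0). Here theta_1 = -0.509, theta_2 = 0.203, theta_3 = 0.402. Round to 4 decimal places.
\rho(2) = -0.0011

For an MA(q) process with theta_0 = 1, the autocovariance is
  gamma(k) = sigma^2 * sum_{i=0..q-k} theta_i * theta_{i+k},
and rho(k) = gamma(k) / gamma(0). Sigma^2 cancels.
  numerator   = (1)*(0.203) + (-0.509)*(0.402) = -0.001618.
  denominator = (1)^2 + (-0.509)^2 + (0.203)^2 + (0.402)^2 = 1.461894.
  rho(2) = -0.001618 / 1.461894 = -0.0011.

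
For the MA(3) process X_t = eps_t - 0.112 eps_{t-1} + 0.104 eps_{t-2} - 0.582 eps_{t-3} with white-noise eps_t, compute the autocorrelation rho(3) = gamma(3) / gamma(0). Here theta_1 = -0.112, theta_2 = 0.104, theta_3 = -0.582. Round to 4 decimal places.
\rho(3) = -0.4273

For an MA(q) process with theta_0 = 1, the autocovariance is
  gamma(k) = sigma^2 * sum_{i=0..q-k} theta_i * theta_{i+k},
and rho(k) = gamma(k) / gamma(0). Sigma^2 cancels.
  numerator   = (1)*(-0.582) = -0.582.
  denominator = (1)^2 + (-0.112)^2 + (0.104)^2 + (-0.582)^2 = 1.362084.
  rho(3) = -0.582 / 1.362084 = -0.4273.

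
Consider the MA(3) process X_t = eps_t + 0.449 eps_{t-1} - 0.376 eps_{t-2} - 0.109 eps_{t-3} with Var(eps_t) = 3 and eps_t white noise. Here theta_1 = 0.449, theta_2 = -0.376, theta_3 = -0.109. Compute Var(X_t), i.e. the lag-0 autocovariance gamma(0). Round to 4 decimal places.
\gamma(0) = 4.0646

For an MA(q) process X_t = eps_t + sum_i theta_i eps_{t-i} with
Var(eps_t) = sigma^2, the variance is
  gamma(0) = sigma^2 * (1 + sum_i theta_i^2).
  sum_i theta_i^2 = (0.449)^2 + (-0.376)^2 + (-0.109)^2 = 0.201601 + 0.141376 + 0.011881 = 0.354858.
  gamma(0) = 3 * (1 + 0.354858) = 3 * 1.354858 = 4.064574, which rounds to 4.0646.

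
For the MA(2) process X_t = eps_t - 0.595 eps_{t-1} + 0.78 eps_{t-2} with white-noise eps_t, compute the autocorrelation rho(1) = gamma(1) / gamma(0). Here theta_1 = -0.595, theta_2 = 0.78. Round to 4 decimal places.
\rho(1) = -0.5397

For an MA(q) process with theta_0 = 1, the autocovariance is
  gamma(k) = sigma^2 * sum_{i=0..q-k} theta_i * theta_{i+k},
and rho(k) = gamma(k) / gamma(0). Sigma^2 cancels.
  numerator   = (1)*(-0.595) + (-0.595)*(0.78) = -1.0591.
  denominator = (1)^2 + (-0.595)^2 + (0.78)^2 = 1.962425.
  rho(1) = -1.0591 / 1.962425 = -0.5397.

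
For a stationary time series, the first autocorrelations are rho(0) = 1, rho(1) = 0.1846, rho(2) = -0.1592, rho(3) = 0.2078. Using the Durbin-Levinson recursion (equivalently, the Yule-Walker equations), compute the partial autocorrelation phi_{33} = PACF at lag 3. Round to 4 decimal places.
\phi_{33} = 0.3020

The PACF at lag k is phi_{kk}, the last component of the solution
to the Yule-Walker system G_k phi = r_k where
  (G_k)_{ij} = rho(|i - j|), (r_k)_i = rho(i), i,j = 1..k.
Equivalently, Durbin-Levinson gives phi_{kk} iteratively:
  phi_{11} = rho(1)
  phi_{kk} = [rho(k) - sum_{j=1..k-1} phi_{k-1,j} rho(k-j)]
            / [1 - sum_{j=1..k-1} phi_{k-1,j} rho(j)],
  phi_{k,j} = phi_{k-1,j} - phi_{kk} phi_{k-1,k-j},  j = 1..k-1.
Step k = 1:
  phi_11 = rho(1) = 0.1846.
Step k = 2:
  phi_22 = [rho(2) - phi_11 rho(1)] / [1 - phi_11 rho(1)] = [-0.1592 - (0.1846)(0.1846)] / [1 - (0.1846)(0.1846)]
         = -0.19327716 / 0.96592284 = -0.200096.
  Update: phi_21 = phi_11 - phi_22 phi_11 = 0.1846 - (-0.200096)(0.1846) = 0.221538.
Step k = 3:
  phi_33 = [rho(3) - phi_21 rho(2) - phi_22 rho(1)] / [1 - phi_21 rho(1) - phi_22 rho(2)]
    numerator   = 0.2078 - (0.221538)(-0.1592) - (-0.200096)(0.1846) = 0.2800065
    denominator = 1 - (0.221538)(0.1846) - (-0.200096)(-0.1592) = 0.92724888
  phi_33 = 0.2800065 / 0.92724888 = 0.302.
Therefore phi_{33} = 0.3020.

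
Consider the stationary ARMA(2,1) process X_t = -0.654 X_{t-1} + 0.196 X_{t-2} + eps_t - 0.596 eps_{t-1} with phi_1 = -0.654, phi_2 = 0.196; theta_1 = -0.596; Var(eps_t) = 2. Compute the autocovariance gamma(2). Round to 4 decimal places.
\gamma(2) = 11.3741

Multiply the model equation by X_{t-k} and take expectations. With theta_0 = psi_0 = 1 and psi_j the MA(infinity) weights, this gives
  gamma(k) - sum_i phi_i gamma(k-i) = c_k,
  c_k = sigma^2 * sum_{j=k..q} theta_j psi_{j-k}   (c_k = 0 for k > q),
using gamma(-m) = gamma(m).
psi-weights needed (psi_j = theta_j + sum_i phi_i psi_{j-i}):
  psi_1 = theta_1 + phi_1 = -0.596 + (-0.654) = -1.25
Right-hand sides:
  c_0 = sigma^2 (1 + theta_1 psi_1) = 2 * (1 + (-0.596)(-1.25)) = 2 * 1.745 = 3.49
  c_1 = sigma^2 theta_1 = 2 * (-0.596) = -1.192
  c_2 = 0
Equations for k = 0, 1, 2 (AR order 2, c_2 = 0):
  (E0) gamma(0) = phi_1 gamma(1) + phi_2 gamma(2) + c_0
  (E1) gamma(1) = phi_1 gamma(0) + phi_2 gamma(1) + c_1
  (E2) gamma(2) = phi_1 gamma(1) + phi_2 gamma(0)
From (E1): gamma(1) = A gamma(0) + B with
  A = phi_1 / (1 - phi_2) = -0.654 / 0.804 = -0.813433,   B = c_1 / (1 - phi_2) = -1.192 / 0.804 = -1.482587.
Insert (E2) into (E0): gamma(0) (1 - phi_2^2) = phi_1 (1 + phi_2) gamma(1) + c_0.
  phi_1 (1 + phi_2) = (-0.654)(1.196) = -0.782184,   1 - phi_2^2 = 0.961584.
Replace gamma(1) by A gamma(0) + B and collect gamma(0):
  gamma(0) [0.961584 - (-0.782184)(-0.813433)] = (-0.782184)(-1.482587) + 3.49
  gamma(0) * 0.32533 = 4.649656
  gamma(0) = 4.649656 / 0.32533 = 14.292128.
  gamma(1) = A gamma(0) + B = (-0.813433)(14.292128) + (-1.482587) = -13.108273.
  gamma(2) = phi_1 gamma(1) + phi_2 gamma(0) = (-0.654)(-13.108273) + (0.196)(14.292128) = 11.374068.
Therefore gamma(2) = 11.3741 (to 4 decimal places).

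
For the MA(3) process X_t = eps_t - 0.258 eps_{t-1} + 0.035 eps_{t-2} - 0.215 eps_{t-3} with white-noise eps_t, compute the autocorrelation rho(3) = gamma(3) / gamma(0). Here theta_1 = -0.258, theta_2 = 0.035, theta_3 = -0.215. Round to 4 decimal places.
\rho(3) = -0.1930

For an MA(q) process with theta_0 = 1, the autocovariance is
  gamma(k) = sigma^2 * sum_{i=0..q-k} theta_i * theta_{i+k},
and rho(k) = gamma(k) / gamma(0). Sigma^2 cancels.
  numerator   = (1)*(-0.215) = -0.215.
  denominator = (1)^2 + (-0.258)^2 + (0.035)^2 + (-0.215)^2 = 1.114014.
  rho(3) = -0.215 / 1.114014 = -0.1930.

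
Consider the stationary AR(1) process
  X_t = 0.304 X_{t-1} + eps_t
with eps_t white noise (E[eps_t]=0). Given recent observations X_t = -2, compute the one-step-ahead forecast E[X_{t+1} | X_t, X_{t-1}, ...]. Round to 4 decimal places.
E[X_{t+1} \mid \mathcal F_t] = -0.6080

For an AR(p) model X_t = c + sum_i phi_i X_{t-i} + eps_t, the
one-step-ahead conditional mean is
  E[X_{t+1} | X_t, ...] = c + sum_i phi_i X_{t+1-i}.
Substitute known values:
  E[X_{t+1} | ...] = (0.304) * (-2)
                   = -0.6080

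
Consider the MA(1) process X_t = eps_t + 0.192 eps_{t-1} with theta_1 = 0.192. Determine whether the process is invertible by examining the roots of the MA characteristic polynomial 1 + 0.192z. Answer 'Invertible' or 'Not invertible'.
\text{Invertible}

The MA(q) characteristic polynomial is P(z) = 1 + 0.192z.
Invertibility requires all roots to lie outside the unit circle, i.e. |z| > 1 for every root.
This is linear in z: 1 + (0.192) z = 0  =>  z = -1/(0.192) = -5.208333,  |z| = 5.208333.
Moduli of all roots: 5.2083.
All moduli strictly greater than 1? Yes.
Verdict: Invertible.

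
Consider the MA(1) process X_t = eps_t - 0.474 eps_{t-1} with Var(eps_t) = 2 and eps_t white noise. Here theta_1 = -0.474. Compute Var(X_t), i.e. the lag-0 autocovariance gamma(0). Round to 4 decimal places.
\gamma(0) = 2.4494

For an MA(q) process X_t = eps_t + sum_i theta_i eps_{t-i} with
Var(eps_t) = sigma^2, the variance is
  gamma(0) = sigma^2 * (1 + sum_i theta_i^2).
  sum_i theta_i^2 = (-0.474)^2 = 0.224676.
  gamma(0) = 2 * (1 + 0.224676) = 2 * 1.224676 = 2.449352, which rounds to 2.4494.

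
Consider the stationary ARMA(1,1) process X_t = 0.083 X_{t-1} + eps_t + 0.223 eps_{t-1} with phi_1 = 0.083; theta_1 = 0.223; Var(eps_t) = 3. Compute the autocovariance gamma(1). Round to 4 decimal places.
\gamma(1) = 0.9415

Multiply the model equation by X_{t-k} and take expectations. With theta_0 = psi_0 = 1 and psi_j the MA(infinity) weights, this gives
  gamma(k) - sum_i phi_i gamma(k-i) = c_k,
  c_k = sigma^2 * sum_{j=k..q} theta_j psi_{j-k}   (c_k = 0 for k > q),
using gamma(-m) = gamma(m).
psi-weights needed (psi_j = theta_j + sum_i phi_i psi_{j-i}):
  psi_1 = theta_1 + phi_1 = 0.223 + (0.083) = 0.306
Right-hand sides:
  c_0 = sigma^2 (1 + theta_1 psi_1) = 3 * (1 + (0.223)(0.306)) = 3 * 1.068238 = 3.204714
  c_1 = sigma^2 theta_1 = 3 * (0.223) = 0.669
  c_2 = 0
Equations for k = 0 and k = 1 (AR order 1):
  gamma(0) = phi_1 gamma(1) + c_0
  gamma(1) = phi_1 gamma(0) + c_1
Substituting the second into the first: gamma(0) (1 - phi_1^2) = c_0 + phi_1 c_1, so
  gamma(0) = (c_0 + phi_1 c_1) / (1 - phi_1^2) = (3.204714 + (0.083)(0.669)) / (1 - (0.083)^2) = 3.260241 / 0.993111 = 3.282857.
  gamma(1) = phi_1 gamma(0) + c_1 = (0.083)(3.282857) + (0.669) = 0.941477.
Therefore gamma(1) = 0.9415 (to 4 decimal places).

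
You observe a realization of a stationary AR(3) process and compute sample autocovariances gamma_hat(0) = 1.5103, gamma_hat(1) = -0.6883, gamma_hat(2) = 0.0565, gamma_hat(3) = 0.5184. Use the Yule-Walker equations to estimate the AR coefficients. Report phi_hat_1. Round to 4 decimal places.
\hat\phi_{1} = -0.4780

The Yule-Walker equations for an AR(p) process read, in matrix form,
  Gamma_p phi = r_p,   with   (Gamma_p)_{ij} = gamma(|i - j|),
                       (r_p)_i = gamma(i),   i,j = 1..p.
Substitute the sample gammas (Toeplitz matrix and right-hand side of size 3):
  Gamma_p = [[1.5103, -0.6883, 0.0565], [-0.6883, 1.5103, -0.6883], [0.0565, -0.6883, 1.5103]]
  r_p     = [-0.6883, 0.0565, 0.5184]
Written out (R1..R3):
  (R1) 1.5103 phi_1 - 0.6883 phi_2 + 0.0565 phi_3 = -0.6883
  (R2) -0.6883 phi_1 + 1.5103 phi_2 - 0.6883 phi_3 = 0.0565
  (R3) 0.0565 phi_1 - 0.6883 phi_2 + 1.5103 phi_3 = 0.5184
Gaussian elimination:
  R2 <- R2 - (-0.6883/1.5103) R1 = R2 - (-0.455737) R1:  1.196616 phi_2 - 0.662551 phi_3 = -0.257184
  R3 <- R3 - (0.0565/1.5103) R1 = R3 - (0.03741) R1:  -0.662551 phi_2 + 1.508186 phi_3 = 0.544149
  R3 <- R3 - (-0.662551/1.196616) R2 = R3 - (-0.553687) R2:  1.141341 phi_3 = 0.40175
Back-substitution:
  phi_hat_3 = 0.40175 / 1.141341 = 0.351998
  phi_hat_2 = (-0.257184 - (-0.662551)(0.351998)) / 1.196616 = -0.020029
  phi_hat_1 = (-0.6883 - (-0.6883)(-0.020029) - (0.0565)(0.351998)) / 1.5103 = -0.478034
So phi_hat = [-0.4780, -0.0200, 0.3520].
Therefore phi_hat_1 = -0.4780.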